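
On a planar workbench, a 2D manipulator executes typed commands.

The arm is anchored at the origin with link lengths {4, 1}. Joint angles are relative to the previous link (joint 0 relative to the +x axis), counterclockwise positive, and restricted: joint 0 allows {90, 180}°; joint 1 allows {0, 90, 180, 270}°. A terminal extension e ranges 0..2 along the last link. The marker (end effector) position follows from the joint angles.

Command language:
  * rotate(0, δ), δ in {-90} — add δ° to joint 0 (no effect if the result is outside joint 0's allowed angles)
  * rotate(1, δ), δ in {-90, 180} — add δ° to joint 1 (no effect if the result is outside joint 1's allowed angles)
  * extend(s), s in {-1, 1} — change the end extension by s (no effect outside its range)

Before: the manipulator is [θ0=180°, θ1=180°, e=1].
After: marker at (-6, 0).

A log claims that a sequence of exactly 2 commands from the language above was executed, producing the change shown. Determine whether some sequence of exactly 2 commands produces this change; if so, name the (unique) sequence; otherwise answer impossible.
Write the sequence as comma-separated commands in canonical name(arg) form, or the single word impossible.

from: [θ0=180°, θ1=180°, e=1]
[1] after rotate(1, -90): [θ0=180°, θ1=90°, e=1]
[2] after rotate(1, -90): [θ0=180°, θ1=0°, e=1]
uniquely the one of 25 2-step routes that fits.

rotate(1, -90), rotate(1, -90)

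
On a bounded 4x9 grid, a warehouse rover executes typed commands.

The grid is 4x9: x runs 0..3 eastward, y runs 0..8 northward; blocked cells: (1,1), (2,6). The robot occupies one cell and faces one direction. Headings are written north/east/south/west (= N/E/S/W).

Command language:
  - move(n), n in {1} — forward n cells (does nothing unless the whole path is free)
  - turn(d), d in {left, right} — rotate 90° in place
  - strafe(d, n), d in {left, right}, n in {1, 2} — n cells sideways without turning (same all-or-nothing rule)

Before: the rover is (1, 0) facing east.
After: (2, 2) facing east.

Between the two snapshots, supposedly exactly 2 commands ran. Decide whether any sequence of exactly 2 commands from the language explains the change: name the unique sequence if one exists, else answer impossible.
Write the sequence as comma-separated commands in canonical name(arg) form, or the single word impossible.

key: heading stays E — no command in the sequence turns
from: (1, 0) facing east
step 1 (move(1)): (2, 0) facing east
step 2 (strafe(left, 2)): (2, 2) facing east
uniquely the one of 49 2-step routes that fits.

move(1), strafe(left, 2)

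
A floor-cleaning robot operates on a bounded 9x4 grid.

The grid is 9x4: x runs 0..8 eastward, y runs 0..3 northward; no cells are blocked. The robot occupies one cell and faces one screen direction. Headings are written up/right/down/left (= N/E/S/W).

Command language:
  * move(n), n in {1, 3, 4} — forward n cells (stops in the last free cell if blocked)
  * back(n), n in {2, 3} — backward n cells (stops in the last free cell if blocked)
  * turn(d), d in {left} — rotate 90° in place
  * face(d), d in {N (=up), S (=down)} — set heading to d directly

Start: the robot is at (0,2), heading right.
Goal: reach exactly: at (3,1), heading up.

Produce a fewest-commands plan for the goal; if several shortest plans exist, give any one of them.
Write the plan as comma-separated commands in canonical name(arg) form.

move(3), face(S), move(1), face(N)

start: at (0,2), heading right
t=1 move(3) ⇒ at (3,2), heading right
t=2 face(S) ⇒ at (3,2), heading down
t=3 move(1) ⇒ at (3,1), heading down
t=4 face(N) ⇒ at (3,1), heading up
minimal: 4 command(s), checked below 4.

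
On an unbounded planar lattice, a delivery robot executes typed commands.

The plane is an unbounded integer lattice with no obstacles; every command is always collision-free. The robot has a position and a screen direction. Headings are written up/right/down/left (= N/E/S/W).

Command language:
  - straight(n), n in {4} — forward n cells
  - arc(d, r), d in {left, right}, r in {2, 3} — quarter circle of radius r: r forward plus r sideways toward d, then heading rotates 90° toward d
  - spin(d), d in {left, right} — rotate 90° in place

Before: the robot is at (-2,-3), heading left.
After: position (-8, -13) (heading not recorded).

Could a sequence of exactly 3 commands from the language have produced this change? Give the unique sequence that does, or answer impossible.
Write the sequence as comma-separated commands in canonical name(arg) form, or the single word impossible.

key: running arc(right, 3) before arc(left, 3) would end elsewhere — order is forced
initial: at (-2,-3), heading left
t=1 arc(left, 3) ⇒ at (-5,-6), heading down
t=2 straight(4) ⇒ at (-5,-10), heading down
t=3 arc(right, 3) ⇒ at (-8,-13), heading left
no other 3-command option fits: unique.

arc(left, 3), straight(4), arc(right, 3)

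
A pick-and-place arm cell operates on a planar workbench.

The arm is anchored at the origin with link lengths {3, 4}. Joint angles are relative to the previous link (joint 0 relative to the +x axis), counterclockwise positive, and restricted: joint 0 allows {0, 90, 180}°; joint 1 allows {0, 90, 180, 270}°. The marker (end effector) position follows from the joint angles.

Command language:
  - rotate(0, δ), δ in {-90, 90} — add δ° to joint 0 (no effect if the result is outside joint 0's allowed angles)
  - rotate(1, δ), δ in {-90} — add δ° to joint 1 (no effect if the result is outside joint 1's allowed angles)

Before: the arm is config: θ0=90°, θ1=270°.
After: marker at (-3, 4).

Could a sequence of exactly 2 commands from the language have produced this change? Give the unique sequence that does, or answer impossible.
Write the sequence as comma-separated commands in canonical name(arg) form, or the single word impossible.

rotate(0, 90), rotate(0, 90)

start: config: θ0=90°, θ1=270°
[1] after rotate(0, 90): config: θ0=180°, θ1=270°
[2] after rotate(0, 90): config: θ0=180°, θ1=270°
all 9 alternatives checked — unique.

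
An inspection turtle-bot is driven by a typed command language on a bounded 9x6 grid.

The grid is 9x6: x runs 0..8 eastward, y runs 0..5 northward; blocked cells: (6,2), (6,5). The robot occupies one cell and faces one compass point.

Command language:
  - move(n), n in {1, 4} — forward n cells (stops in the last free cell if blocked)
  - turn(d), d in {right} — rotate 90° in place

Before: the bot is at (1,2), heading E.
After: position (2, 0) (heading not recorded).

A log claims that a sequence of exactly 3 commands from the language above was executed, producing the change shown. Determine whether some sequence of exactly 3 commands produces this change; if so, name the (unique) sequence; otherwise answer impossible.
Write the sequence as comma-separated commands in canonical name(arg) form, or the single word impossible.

move(1), turn(right), move(4)

key: running move(4) before move(1) would end elsewhere — order is forced
from: at (1,2), heading E
step 1 (move(1)): at (2,2), heading E
step 2 (turn(right)): at (2,2), heading S
step 3 (move(4)): at (2,0), heading S
all 27 alternatives checked — unique.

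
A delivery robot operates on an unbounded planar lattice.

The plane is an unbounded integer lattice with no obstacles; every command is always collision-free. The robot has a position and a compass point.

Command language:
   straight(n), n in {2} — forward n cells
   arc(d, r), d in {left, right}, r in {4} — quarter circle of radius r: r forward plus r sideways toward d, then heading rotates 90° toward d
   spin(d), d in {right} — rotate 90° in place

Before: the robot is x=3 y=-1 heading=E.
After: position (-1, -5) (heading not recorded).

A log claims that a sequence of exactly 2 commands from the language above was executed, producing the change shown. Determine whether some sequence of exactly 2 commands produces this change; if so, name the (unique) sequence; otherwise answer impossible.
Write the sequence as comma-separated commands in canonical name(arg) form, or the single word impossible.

spin(right), arc(right, 4)

key: order matters: swapping spin(right) and arc(right, 4) lands elsewhere
start: x=3 y=-1 heading=E
1. spin(right) → x=3 y=-1 heading=S
2. arc(right, 4) → x=-1 y=-5 heading=W
no other 2-command option fits: unique.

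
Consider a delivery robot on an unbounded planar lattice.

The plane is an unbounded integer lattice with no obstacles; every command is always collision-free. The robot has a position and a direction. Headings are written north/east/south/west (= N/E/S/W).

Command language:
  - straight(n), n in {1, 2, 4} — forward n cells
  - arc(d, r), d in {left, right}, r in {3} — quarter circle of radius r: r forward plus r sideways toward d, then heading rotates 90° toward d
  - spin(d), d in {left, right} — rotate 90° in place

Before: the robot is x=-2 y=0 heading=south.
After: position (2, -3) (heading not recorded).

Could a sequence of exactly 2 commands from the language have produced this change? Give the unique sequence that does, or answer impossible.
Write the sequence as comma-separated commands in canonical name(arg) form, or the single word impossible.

key: order matters: swapping arc(left, 3) and straight(1) lands elsewhere
begin: x=-2 y=0 heading=south
t=1 arc(left, 3) ⇒ x=1 y=-3 heading=east
t=2 straight(1) ⇒ x=2 y=-3 heading=east
uniquely the one of 49 2-step routes that fits.

arc(left, 3), straight(1)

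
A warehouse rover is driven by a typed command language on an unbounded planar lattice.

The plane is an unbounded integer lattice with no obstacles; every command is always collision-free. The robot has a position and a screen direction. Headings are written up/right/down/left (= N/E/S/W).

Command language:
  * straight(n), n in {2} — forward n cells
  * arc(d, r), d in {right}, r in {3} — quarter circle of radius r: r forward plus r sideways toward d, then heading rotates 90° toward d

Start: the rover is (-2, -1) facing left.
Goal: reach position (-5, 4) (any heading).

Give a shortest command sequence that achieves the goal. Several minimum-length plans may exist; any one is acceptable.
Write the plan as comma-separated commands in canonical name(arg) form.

t0: (-2, -1) facing left
t=1 arc(right, 3) ⇒ (-5, 2) facing up
t=2 straight(2) ⇒ (-5, 4) facing up
minimal: 2 command(s), checked below 2.

arc(right, 3), straight(2)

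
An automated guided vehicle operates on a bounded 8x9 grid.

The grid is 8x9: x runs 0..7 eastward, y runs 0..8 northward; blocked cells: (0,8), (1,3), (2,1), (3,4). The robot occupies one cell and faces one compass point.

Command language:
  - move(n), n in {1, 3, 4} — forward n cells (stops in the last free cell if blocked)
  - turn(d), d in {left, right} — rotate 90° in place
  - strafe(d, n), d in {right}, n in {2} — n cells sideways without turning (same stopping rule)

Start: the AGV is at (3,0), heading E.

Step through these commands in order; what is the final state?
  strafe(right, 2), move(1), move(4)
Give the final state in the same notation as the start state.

at (7,0), heading E

start: at (3,0), heading E
t=1 strafe(right, 2) ⇒ at (3,0), heading E
t=2 move(1) ⇒ at (4,0), heading E
t=3 move(4) ⇒ at (7,0), heading E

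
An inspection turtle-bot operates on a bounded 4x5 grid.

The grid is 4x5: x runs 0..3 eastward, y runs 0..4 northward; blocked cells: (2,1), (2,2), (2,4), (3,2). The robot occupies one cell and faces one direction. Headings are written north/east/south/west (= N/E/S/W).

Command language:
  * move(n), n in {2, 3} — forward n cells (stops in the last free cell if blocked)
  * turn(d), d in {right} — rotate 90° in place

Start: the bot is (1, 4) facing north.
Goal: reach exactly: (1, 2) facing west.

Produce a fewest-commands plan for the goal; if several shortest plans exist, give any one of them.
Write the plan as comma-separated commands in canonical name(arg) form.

turn(right), turn(right), move(2), turn(right)

initial: (1, 4) facing north
1. turn(right) → (1, 4) facing east
2. turn(right) → (1, 4) facing south
3. move(2) → (1, 2) facing south
4. turn(right) → (1, 2) facing west
shorter routes all fall short; 4 is best.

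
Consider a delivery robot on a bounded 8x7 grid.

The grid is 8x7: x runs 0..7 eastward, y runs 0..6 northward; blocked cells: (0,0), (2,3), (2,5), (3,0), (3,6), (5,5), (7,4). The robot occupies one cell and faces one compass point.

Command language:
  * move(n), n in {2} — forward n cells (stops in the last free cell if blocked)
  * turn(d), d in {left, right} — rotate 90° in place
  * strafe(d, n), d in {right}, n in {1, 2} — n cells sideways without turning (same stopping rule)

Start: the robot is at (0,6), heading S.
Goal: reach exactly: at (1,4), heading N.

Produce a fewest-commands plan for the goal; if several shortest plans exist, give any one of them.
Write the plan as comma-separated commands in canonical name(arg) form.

move(2), turn(left), turn(left), strafe(right, 1)

start: at (0,6), heading S
step 1 (move(2)): at (0,4), heading S
step 2 (turn(left)): at (0,4), heading E
step 3 (turn(left)): at (0,4), heading N
step 4 (strafe(right, 1)): at (1,4), heading N
nothing shorter than 4 reaches the goal.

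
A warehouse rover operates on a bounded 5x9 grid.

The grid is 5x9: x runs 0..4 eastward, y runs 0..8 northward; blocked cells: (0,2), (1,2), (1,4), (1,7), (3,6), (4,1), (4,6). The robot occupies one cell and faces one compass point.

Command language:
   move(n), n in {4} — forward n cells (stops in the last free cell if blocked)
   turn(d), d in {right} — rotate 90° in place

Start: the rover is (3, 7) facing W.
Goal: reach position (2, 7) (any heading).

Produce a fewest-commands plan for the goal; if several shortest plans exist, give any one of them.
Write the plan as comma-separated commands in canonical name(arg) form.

move(4)

start: (3, 7) facing W
[1] after move(4): (2, 7) facing W
no 0-step plan works, so 1 is optimal.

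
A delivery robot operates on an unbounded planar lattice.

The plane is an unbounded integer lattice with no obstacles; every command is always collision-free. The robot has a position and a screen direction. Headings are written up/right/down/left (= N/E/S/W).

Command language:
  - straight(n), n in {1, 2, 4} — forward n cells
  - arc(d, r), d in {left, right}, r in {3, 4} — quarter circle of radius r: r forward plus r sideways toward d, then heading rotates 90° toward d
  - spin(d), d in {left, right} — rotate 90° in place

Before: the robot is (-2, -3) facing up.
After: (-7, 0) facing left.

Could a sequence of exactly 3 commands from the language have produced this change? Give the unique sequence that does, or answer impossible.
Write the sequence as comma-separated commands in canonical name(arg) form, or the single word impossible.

arc(left, 3), straight(1), straight(1)

key: position moved to (-7,0) AND the heading swung to W — translation plus rotation needed
t0: (-2, -3) facing up
[1] after arc(left, 3): (-5, 0) facing left
[2] after straight(1): (-6, 0) facing left
[3] after straight(1): (-7, 0) facing left
all 729 alternatives checked — unique.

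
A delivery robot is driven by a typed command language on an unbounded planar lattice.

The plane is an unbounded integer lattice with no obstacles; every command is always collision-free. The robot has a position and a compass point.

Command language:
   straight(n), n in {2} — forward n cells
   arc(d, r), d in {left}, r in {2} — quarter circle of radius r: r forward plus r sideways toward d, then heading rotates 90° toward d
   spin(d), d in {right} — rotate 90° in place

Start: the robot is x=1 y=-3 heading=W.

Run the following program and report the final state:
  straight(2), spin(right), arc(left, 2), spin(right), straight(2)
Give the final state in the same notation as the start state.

t0: x=1 y=-3 heading=W
t=1 straight(2) ⇒ x=-1 y=-3 heading=W
t=2 spin(right) ⇒ x=-1 y=-3 heading=N
t=3 arc(left, 2) ⇒ x=-3 y=-1 heading=W
t=4 spin(right) ⇒ x=-3 y=-1 heading=N
t=5 straight(2) ⇒ x=-3 y=1 heading=N

x=-3 y=1 heading=N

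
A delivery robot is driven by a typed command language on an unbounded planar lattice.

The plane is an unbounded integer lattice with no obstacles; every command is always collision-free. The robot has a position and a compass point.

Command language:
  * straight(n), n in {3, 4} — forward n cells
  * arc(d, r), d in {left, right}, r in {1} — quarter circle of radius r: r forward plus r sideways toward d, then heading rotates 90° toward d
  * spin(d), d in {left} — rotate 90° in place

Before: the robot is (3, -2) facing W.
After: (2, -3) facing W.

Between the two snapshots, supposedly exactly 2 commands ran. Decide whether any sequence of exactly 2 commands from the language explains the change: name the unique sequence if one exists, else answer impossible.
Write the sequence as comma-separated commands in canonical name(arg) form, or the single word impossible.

key: still facing W at the end — net rotation zero over 2 steps
initial: (3, -2) facing W
[1] after spin(left): (3, -2) facing S
[2] after arc(right, 1): (2, -3) facing W
no other 2-command option fits: unique.

spin(left), arc(right, 1)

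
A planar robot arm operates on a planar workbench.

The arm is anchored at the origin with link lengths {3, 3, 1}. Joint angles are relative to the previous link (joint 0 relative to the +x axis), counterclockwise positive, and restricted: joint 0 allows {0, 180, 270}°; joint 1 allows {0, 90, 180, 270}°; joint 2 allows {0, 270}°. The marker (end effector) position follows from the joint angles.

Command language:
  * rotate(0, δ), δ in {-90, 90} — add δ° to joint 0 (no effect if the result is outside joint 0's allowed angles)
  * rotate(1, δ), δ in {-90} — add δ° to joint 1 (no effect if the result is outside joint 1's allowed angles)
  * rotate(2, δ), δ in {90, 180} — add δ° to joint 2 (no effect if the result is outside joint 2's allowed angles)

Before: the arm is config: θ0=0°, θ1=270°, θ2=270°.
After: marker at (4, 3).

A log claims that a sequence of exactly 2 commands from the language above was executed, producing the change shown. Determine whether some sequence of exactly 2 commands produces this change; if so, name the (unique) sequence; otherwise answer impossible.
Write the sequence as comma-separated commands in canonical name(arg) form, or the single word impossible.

rotate(1, -90), rotate(1, -90)

initial: config: θ0=0°, θ1=270°, θ2=270°
1. rotate(1, -90) → config: θ0=0°, θ1=180°, θ2=270°
2. rotate(1, -90) → config: θ0=0°, θ1=90°, θ2=270°
no other 2-command option fits: unique.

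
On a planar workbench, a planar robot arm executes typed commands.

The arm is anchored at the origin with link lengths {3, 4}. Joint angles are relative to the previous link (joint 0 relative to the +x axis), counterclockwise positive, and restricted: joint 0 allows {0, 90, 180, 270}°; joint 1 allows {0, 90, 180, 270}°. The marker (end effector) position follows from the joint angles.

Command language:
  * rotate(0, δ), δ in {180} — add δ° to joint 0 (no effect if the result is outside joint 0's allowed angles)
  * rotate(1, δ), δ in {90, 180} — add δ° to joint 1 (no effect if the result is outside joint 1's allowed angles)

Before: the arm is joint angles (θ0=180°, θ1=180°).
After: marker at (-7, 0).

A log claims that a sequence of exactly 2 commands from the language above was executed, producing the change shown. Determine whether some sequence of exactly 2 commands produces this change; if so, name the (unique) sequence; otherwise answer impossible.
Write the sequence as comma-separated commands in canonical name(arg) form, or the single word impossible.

t0: joint angles (θ0=180°, θ1=180°)
t=1 rotate(1, 90) ⇒ joint angles (θ0=180°, θ1=270°)
t=2 rotate(1, 90) ⇒ joint angles (θ0=180°, θ1=0°)
uniquely the one of 9 2-step routes that fits.

rotate(1, 90), rotate(1, 90)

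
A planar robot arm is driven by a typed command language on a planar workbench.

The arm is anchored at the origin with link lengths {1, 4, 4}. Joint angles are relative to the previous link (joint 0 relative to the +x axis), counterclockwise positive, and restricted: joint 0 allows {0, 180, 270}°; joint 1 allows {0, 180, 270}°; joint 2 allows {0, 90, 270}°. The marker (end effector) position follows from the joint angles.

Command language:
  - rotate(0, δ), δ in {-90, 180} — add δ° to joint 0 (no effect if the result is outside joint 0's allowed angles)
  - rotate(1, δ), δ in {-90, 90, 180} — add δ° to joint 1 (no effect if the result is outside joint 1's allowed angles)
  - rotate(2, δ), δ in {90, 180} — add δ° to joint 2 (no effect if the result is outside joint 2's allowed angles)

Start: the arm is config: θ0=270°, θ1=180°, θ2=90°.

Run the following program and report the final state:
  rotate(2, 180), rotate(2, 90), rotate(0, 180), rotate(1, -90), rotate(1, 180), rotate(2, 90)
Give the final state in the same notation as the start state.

config: θ0=270°, θ1=0°, θ2=90°

start: config: θ0=270°, θ1=180°, θ2=90°
1. rotate(2, 180) → config: θ0=270°, θ1=180°, θ2=270°
2. rotate(2, 90) → config: θ0=270°, θ1=180°, θ2=0°
3. rotate(0, 180) → config: θ0=270°, θ1=180°, θ2=0°
4. rotate(1, -90) → config: θ0=270°, θ1=180°, θ2=0°
5. rotate(1, 180) → config: θ0=270°, θ1=0°, θ2=0°
6. rotate(2, 90) → config: θ0=270°, θ1=0°, θ2=90°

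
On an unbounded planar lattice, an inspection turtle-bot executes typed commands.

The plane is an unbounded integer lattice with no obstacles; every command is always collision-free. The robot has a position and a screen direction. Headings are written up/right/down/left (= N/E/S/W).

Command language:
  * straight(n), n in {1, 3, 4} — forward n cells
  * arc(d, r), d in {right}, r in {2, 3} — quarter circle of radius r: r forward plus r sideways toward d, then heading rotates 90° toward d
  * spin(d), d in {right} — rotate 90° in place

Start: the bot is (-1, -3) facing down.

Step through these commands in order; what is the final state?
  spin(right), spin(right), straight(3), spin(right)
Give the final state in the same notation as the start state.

(-1, 0) facing right

from: (-1, -3) facing down
1. spin(right) → (-1, -3) facing left
2. spin(right) → (-1, -3) facing up
3. straight(3) → (-1, 0) facing up
4. spin(right) → (-1, 0) facing right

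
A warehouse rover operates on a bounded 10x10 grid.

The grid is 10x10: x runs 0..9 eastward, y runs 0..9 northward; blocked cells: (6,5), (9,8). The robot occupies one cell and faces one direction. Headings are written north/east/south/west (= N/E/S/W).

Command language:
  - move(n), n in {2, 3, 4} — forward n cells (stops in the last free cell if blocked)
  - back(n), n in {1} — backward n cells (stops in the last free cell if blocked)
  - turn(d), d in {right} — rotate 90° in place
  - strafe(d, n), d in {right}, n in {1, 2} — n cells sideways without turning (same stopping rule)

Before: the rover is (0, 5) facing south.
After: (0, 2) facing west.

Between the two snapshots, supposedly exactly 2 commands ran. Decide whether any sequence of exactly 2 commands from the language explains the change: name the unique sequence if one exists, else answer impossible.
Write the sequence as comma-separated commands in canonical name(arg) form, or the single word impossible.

key: running turn(right) before move(3) would end elsewhere — order is forced
start: (0, 5) facing south
t=1 move(3) ⇒ (0, 2) facing south
t=2 turn(right) ⇒ (0, 2) facing west
no rival 2-sequence matches.

move(3), turn(right)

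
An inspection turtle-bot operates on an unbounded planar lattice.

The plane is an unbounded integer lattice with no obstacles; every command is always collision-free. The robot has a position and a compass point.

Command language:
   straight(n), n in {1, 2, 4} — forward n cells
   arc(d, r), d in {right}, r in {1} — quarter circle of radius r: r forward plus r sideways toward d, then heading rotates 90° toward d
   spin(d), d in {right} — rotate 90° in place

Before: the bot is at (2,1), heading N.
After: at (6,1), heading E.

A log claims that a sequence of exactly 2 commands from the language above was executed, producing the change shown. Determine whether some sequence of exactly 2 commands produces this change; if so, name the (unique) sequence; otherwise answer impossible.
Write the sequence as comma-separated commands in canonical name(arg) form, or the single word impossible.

spin(right), straight(4)

key: cell and facing (now E) both changed — the 2 commands mix motion and turning
from: at (2,1), heading N
[1] after spin(right): at (2,1), heading E
[2] after straight(4): at (6,1), heading E
no other 2-command option fits: unique.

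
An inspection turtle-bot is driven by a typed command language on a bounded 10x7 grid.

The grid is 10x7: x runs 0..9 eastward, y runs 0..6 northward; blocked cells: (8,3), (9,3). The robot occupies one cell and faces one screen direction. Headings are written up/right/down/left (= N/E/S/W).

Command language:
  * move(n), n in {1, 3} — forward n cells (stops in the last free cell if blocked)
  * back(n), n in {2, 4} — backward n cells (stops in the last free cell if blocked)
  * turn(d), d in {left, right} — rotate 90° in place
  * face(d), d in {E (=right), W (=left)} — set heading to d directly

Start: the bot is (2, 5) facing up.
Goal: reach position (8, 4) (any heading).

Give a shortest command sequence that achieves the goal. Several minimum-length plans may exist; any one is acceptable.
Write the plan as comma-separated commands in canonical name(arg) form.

begin: (2, 5) facing up
step 1 (face(E)): (2, 5) facing right
step 2 (move(3)): (5, 5) facing right
step 3 (move(3)): (8, 5) facing right
step 4 (turn(right)): (8, 5) facing down
step 5 (move(3)): (8, 4) facing down
minimal: 5 command(s), checked below 5.

face(E), move(3), move(3), turn(right), move(3)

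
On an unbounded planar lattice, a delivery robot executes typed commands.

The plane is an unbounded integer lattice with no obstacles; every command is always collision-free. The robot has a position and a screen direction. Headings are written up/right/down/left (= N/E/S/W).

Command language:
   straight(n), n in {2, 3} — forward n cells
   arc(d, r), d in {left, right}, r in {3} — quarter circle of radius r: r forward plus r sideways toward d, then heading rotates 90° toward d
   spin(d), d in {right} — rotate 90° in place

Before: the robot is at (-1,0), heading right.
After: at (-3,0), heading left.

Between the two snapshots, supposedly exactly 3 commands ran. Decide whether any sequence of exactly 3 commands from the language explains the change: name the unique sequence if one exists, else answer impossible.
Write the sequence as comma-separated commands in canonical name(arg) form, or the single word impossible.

spin(right), spin(right), straight(2)

key: cell and facing (now W) both changed — the 3 commands mix motion and turning
begin: at (-1,0), heading right
step 1 (spin(right)): at (-1,0), heading down
step 2 (spin(right)): at (-1,0), heading left
step 3 (straight(2)): at (-3,0), heading left
no other 3-command option fits: unique.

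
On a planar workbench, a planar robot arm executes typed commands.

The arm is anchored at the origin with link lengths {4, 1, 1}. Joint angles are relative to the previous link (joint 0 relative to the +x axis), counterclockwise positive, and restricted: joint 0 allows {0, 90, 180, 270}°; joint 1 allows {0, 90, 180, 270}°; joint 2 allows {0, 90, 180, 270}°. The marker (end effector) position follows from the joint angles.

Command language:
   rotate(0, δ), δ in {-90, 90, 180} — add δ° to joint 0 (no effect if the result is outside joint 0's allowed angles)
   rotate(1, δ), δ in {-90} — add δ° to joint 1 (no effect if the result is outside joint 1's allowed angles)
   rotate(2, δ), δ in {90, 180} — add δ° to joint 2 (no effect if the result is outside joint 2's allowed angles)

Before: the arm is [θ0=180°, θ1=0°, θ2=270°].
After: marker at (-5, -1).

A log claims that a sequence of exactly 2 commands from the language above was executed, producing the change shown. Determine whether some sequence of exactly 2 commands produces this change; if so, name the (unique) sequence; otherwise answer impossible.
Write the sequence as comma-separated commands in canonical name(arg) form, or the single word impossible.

begin: [θ0=180°, θ1=0°, θ2=270°]
t=1 rotate(2, 90) ⇒ [θ0=180°, θ1=0°, θ2=0°]
t=2 rotate(2, 90) ⇒ [θ0=180°, θ1=0°, θ2=90°]
no rival 2-sequence matches.

rotate(2, 90), rotate(2, 90)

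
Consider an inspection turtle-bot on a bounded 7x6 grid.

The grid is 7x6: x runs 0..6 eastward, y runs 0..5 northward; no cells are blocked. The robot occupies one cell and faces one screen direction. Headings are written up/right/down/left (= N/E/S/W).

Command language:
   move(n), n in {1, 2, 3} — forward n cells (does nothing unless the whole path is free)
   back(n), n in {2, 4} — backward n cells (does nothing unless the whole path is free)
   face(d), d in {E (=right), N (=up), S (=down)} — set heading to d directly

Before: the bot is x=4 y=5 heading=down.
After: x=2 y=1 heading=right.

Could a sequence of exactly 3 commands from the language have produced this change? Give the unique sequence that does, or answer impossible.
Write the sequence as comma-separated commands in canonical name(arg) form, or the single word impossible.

all 512 sequences checked — none match.

impossible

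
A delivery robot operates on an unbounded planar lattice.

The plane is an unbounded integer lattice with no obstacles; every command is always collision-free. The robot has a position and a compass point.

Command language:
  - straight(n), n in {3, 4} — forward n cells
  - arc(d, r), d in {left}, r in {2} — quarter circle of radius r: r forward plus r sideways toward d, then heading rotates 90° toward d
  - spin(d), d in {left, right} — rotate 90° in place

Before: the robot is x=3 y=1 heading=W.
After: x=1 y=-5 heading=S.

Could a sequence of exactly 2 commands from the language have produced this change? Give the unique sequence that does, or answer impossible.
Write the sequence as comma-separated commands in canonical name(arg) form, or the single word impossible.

key: cell and facing (now S) both changed — the 2 commands mix motion and turning
begin: x=3 y=1 heading=W
step 1 (arc(left, 2)): x=1 y=-1 heading=S
step 2 (straight(4)): x=1 y=-5 heading=S
no other 2-command option fits: unique.

arc(left, 2), straight(4)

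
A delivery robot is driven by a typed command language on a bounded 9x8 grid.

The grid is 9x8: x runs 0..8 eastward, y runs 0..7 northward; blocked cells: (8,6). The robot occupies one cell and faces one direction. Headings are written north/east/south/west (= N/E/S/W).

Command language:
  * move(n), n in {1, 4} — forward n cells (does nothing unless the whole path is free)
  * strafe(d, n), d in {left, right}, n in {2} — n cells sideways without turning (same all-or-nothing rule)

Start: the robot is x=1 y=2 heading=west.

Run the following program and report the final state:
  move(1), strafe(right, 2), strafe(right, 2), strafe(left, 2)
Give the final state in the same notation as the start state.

t0: x=1 y=2 heading=west
t=1 move(1) ⇒ x=0 y=2 heading=west
t=2 strafe(right, 2) ⇒ x=0 y=4 heading=west
t=3 strafe(right, 2) ⇒ x=0 y=6 heading=west
t=4 strafe(left, 2) ⇒ x=0 y=4 heading=west

x=0 y=4 heading=west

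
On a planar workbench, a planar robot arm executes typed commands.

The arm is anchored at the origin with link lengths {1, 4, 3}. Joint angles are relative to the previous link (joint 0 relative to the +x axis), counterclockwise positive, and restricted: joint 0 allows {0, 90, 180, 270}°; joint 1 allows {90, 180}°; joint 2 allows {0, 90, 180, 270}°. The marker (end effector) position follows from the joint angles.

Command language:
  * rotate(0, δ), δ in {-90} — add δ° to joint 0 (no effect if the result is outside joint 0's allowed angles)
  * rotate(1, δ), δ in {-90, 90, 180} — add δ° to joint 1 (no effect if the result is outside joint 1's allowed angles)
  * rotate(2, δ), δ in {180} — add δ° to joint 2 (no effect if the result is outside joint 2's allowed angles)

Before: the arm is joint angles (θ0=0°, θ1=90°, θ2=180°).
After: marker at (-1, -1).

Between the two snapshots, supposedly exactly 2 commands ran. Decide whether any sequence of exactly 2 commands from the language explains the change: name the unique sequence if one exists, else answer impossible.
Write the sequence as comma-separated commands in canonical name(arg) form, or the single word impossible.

from: joint angles (θ0=0°, θ1=90°, θ2=180°)
1. rotate(0, -90) → joint angles (θ0=270°, θ1=90°, θ2=180°)
2. rotate(0, -90) → joint angles (θ0=180°, θ1=90°, θ2=180°)
no other 2-command option fits: unique.

rotate(0, -90), rotate(0, -90)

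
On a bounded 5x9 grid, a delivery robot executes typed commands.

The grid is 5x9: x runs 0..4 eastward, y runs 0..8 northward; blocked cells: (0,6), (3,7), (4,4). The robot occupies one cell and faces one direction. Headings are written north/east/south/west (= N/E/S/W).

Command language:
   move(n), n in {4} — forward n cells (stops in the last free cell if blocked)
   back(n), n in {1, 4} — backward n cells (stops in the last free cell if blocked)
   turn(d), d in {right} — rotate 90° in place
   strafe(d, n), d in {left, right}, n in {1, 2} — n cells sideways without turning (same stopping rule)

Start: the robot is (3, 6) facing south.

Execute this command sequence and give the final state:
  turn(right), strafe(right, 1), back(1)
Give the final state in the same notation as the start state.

initial: (3, 6) facing south
t=1 turn(right) ⇒ (3, 6) facing west
t=2 strafe(right, 1) ⇒ (3, 6) facing west
t=3 back(1) ⇒ (4, 6) facing west

(4, 6) facing west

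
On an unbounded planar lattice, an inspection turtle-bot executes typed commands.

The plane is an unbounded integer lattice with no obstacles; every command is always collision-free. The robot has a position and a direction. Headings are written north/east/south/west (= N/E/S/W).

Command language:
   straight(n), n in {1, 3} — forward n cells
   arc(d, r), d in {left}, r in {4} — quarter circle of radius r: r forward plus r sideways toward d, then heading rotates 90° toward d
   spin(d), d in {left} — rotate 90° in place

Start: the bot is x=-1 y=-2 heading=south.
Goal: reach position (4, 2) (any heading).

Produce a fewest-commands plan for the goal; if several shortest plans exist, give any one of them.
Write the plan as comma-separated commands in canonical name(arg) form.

spin(left), straight(1), arc(left, 4)

t0: x=-1 y=-2 heading=south
t=1 spin(left) ⇒ x=-1 y=-2 heading=east
t=2 straight(1) ⇒ x=0 y=-2 heading=east
t=3 arc(left, 4) ⇒ x=4 y=2 heading=north
nothing shorter than 3 reaches the goal.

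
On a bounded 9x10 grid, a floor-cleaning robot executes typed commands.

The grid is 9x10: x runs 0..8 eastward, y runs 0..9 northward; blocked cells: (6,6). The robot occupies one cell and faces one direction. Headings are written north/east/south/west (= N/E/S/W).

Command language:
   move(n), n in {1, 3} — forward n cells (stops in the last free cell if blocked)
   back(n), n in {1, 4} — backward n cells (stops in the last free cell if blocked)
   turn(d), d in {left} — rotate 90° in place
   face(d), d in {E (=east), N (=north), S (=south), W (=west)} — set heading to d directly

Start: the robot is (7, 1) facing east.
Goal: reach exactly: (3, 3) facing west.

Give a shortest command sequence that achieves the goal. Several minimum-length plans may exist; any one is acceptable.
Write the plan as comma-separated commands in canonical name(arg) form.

back(4), face(N), move(3), back(1), face(W)

t0: (7, 1) facing east
t=1 back(4) ⇒ (3, 1) facing east
t=2 face(N) ⇒ (3, 1) facing north
t=3 move(3) ⇒ (3, 4) facing north
t=4 back(1) ⇒ (3, 3) facing north
t=5 face(W) ⇒ (3, 3) facing west
no 4-step plan works, so 5 is optimal.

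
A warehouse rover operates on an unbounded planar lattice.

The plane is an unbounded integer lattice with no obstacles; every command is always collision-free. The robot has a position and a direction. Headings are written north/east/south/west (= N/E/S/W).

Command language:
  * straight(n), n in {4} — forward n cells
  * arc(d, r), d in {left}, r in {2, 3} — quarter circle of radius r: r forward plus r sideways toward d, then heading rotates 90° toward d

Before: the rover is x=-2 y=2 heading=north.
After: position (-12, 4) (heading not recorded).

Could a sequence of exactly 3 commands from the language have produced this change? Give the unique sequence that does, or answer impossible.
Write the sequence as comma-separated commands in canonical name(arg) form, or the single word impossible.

key: running straight(4) before arc(left, 2) would end elsewhere — order is forced
begin: x=-2 y=2 heading=north
1. arc(left, 2) → x=-4 y=4 heading=west
2. straight(4) → x=-8 y=4 heading=west
3. straight(4) → x=-12 y=4 heading=west
no other 3-command option fits: unique.

arc(left, 2), straight(4), straight(4)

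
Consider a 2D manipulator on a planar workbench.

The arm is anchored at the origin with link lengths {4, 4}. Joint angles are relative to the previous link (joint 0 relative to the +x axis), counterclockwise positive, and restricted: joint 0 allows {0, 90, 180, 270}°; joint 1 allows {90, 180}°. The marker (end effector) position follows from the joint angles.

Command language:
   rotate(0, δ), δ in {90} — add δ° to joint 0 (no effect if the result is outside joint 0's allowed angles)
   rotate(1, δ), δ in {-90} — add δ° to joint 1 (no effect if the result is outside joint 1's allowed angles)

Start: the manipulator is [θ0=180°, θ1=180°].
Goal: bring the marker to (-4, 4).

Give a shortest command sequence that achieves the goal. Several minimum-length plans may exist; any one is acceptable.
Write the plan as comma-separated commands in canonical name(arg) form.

start: [θ0=180°, θ1=180°]
t=1 rotate(1, -90) ⇒ [θ0=180°, θ1=90°]
t=2 rotate(0, 90) ⇒ [θ0=270°, θ1=90°]
t=3 rotate(0, 90) ⇒ [θ0=0°, θ1=90°]
t=4 rotate(0, 90) ⇒ [θ0=90°, θ1=90°]
nothing shorter than 4 reaches the goal.

rotate(1, -90), rotate(0, 90), rotate(0, 90), rotate(0, 90)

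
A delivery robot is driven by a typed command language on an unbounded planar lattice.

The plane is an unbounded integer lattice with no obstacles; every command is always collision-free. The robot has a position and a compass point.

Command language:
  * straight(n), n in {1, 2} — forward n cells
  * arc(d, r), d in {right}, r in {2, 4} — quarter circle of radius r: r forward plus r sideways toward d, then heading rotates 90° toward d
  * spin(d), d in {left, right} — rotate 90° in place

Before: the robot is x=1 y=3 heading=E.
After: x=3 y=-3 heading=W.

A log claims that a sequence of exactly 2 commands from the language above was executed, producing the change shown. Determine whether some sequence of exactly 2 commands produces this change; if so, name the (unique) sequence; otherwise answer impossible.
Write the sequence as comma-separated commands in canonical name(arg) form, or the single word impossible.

key: running arc(right, 2) before arc(right, 4) would end elsewhere — order is forced
initial: x=1 y=3 heading=E
1. arc(right, 4) → x=5 y=-1 heading=S
2. arc(right, 2) → x=3 y=-3 heading=W
no other 2-command option fits: unique.

arc(right, 4), arc(right, 2)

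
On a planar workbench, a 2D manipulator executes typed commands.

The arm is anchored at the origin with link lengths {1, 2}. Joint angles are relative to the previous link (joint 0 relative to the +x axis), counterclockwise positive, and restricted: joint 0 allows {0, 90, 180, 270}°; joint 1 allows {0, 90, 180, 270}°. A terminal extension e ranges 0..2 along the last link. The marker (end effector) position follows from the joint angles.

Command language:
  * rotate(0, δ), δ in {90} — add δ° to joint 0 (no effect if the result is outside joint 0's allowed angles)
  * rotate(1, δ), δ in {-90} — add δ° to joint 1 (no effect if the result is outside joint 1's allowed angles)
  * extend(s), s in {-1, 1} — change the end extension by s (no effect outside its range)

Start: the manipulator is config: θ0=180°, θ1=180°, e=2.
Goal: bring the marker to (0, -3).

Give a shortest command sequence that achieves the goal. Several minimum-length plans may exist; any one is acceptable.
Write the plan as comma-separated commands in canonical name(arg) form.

initial: config: θ0=180°, θ1=180°, e=2
step 1 (rotate(0, 90)): config: θ0=270°, θ1=180°, e=2
step 2 (rotate(0, 90)): config: θ0=0°, θ1=180°, e=2
step 3 (rotate(0, 90)): config: θ0=90°, θ1=180°, e=2
nothing shorter than 3 reaches the goal.

rotate(0, 90), rotate(0, 90), rotate(0, 90)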